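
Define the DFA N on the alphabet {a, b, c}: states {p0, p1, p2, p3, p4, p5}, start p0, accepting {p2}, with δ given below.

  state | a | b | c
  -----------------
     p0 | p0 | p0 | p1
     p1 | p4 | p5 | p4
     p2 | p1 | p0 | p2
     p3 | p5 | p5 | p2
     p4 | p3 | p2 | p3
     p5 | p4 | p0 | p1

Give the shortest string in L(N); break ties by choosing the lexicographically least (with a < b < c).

A breadth-first search from p0 reaches an accepting state first via the path p0 → p1 → p4 → p2 on input cab.
No string of length < 3 is accepted (BFS exhausts all shorter strings without reaching an accepting state), and cab is the lexicographically least accepting string of length 3.

cab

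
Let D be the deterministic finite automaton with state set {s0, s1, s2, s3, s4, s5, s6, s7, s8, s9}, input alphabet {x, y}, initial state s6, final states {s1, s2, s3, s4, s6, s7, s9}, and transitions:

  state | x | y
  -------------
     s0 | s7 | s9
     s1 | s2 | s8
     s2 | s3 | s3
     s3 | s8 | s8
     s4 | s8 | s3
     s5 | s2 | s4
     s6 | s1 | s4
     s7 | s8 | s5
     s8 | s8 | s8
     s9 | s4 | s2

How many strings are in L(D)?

The useful subgraph on states {s1, s2, s3, s4, s6} is acyclic, so L(D) is finite; the longest accepting path visits 4 useful states, giving maximum string length 3.
Counting accepting paths from s6 by length: 1 of length 0, 2 of length 1, 2 of length 2, 2 of length 3. Total 7.

7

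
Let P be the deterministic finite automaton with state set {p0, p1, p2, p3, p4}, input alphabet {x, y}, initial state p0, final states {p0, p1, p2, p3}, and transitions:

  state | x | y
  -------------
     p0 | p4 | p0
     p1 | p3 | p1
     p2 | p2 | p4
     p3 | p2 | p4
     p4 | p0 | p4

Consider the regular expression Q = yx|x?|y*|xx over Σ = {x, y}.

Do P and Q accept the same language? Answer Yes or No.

No

The string xxy is accepted by P but rejected by Q.
So L(P) ≠ L(Q).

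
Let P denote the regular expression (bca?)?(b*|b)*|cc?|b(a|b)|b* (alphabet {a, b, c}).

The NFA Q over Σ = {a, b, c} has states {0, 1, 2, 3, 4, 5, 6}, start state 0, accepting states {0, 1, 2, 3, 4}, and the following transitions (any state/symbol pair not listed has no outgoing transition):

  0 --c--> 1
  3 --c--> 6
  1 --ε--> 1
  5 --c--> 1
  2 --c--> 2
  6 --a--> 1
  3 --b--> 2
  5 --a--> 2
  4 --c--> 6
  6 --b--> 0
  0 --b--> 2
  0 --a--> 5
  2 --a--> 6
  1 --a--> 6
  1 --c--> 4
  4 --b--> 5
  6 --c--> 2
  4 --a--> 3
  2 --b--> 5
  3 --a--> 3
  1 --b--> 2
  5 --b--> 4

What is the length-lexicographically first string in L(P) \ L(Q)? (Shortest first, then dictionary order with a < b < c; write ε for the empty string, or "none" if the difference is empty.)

ba

The string ba is accepted by P but not by Q.
No shorter string lies in the difference, and ba is the lexicographically first length-2 string in L(P) \ L(Q).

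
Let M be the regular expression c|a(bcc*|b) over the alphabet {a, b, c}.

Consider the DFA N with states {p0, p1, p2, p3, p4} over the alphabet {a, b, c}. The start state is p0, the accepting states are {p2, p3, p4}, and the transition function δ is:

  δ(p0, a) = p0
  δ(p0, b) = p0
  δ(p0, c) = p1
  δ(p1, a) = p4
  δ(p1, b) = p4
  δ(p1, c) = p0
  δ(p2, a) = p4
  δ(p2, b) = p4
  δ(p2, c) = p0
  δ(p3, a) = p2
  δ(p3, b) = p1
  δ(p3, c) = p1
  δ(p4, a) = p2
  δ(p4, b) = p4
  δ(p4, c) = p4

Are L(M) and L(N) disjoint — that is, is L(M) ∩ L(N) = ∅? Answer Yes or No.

Converting the expression M to a DFA (subset construction, then merging equivalent states) gives the minimal DFA with states {m0, m1, m2, m3, m4}, start state m0, accepting states {m3, m4} and transitions m0: a→m1, b→m2, c→m3; m1: a→m2, b→m4, c→m2; m2: a→m2, b→m2, c→m2; m3: a→m2, b→m2, c→m2; m4: a→m2, b→m2, c→m4.
Exploring the product automaton M × N from the start pair (m0, p0), following both machines on each input symbol, reaches 9 state pairs: (m0, p0), (m1, p0), (m2, p0), (m3, p1), (m4, p0), (m2, p1), (m2, p4), (m4, p1), (m2, p2).
M accepts in {m3, m4} and N accepts in {p2, p3, p4}; no reachable pair has both components accepting, so no string drives both machines to acceptance simultaneously and L(M) ∩ L(N) = ∅.
So no string is accepted by both, and the intersection is empty.

Yes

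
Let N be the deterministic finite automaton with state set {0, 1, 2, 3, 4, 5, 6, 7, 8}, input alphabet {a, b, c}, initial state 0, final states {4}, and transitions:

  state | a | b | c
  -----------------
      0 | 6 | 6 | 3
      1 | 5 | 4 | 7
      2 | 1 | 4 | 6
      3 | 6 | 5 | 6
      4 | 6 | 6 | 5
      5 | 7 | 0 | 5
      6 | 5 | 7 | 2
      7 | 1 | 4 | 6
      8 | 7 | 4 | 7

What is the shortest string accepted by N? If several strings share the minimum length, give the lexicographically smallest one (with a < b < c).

A breadth-first search from 0 reaches an accepting state first via the path 0 → 6 → 7 → 4 on input abb.
No string of length < 3 is accepted (BFS exhausts all shorter strings without reaching an accepting state), and abb is the lexicographically least accepting string of length 3.

abb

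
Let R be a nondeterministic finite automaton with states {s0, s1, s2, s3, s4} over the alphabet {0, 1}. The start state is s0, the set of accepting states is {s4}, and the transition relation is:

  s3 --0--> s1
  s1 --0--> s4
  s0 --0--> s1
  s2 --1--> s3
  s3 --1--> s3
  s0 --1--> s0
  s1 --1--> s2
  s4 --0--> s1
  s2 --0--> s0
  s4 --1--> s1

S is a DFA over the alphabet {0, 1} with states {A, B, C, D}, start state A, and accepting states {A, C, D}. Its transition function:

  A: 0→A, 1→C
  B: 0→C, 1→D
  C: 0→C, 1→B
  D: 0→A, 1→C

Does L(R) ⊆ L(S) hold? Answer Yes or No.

Yes

Exploring the product automaton R × S from the start pair (s0, A), following both machines on each input symbol, reaches 15 state pairs: (s0, A), (s1, A), (s0, C), (s4, A), (s2, C), (s1, C), (s0, B), (s3, B), (s4, C), (s2, B), (s0, D), (s3, D), (s1, B), (s3, C), (s2, D).
R accepts in {s4} and S accepts in {A, C, D}. The reachable pairs whose R-component is accepting are (s4, A), (s4, C); in each of them the S-component is accepting too, so the product for L(R) \ L(S) (R-component accepting, S-component rejecting) has no reachable accepting pair and the difference is empty.
Hence every string in L(R) is also in L(S).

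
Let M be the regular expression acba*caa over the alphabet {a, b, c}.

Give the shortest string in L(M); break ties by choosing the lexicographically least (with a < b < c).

acbcaa

By inspection of the expression, no string of length less than 6 matches, and acbcaa is the lexicographically first match of length 6.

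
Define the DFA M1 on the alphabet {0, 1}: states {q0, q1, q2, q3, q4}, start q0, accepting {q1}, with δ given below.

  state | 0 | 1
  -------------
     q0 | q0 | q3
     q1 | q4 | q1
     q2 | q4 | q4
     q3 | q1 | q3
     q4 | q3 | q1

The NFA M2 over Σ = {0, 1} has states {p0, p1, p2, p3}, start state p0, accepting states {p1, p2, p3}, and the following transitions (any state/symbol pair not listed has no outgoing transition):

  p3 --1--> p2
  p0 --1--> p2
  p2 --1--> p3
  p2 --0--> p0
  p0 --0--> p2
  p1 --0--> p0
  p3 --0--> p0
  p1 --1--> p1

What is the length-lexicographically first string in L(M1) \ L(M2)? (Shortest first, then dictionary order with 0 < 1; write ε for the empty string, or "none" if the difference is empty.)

The string 10 is accepted by M1 but not by M2.
No shorter string lies in the difference, and 10 is the lexicographically first length-2 string in L(M1) \ L(M2).

10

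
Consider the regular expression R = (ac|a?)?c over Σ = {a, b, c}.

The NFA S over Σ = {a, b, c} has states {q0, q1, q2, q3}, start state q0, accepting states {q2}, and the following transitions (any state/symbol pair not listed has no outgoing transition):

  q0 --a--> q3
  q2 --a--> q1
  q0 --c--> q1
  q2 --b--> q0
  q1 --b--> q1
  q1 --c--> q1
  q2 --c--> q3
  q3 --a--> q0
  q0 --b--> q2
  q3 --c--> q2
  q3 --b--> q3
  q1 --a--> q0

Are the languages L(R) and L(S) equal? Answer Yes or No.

The string c is accepted by R but rejected by S.
So L(R) ≠ L(S).

No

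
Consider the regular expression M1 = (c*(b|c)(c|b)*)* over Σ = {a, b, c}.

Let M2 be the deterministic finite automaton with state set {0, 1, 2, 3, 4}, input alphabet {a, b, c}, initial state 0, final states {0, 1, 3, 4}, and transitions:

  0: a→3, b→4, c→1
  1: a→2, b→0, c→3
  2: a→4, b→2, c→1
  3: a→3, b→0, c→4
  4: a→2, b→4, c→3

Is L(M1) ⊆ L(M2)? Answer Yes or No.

Yes

Converting the expression M1 to a DFA (subset construction, then merging equivalent states) gives the minimal DFA with states {r0, r1}, start state r0, accepting states {r0} and transitions r0: a→r1, b→r0, c→r0; r1: a→r1, b→r1, c→r1.
Exploring the product automaton M1 × M2 from the start pair (r0, 0), following both machines on each input symbol, reaches 9 state pairs: (r0, 0), (r1, 3), (r0, 4), (r0, 1), (r1, 0), (r1, 4), (r1, 2), (r0, 3), (r1, 1).
M1 accepts in {r0} and M2 accepts in {0, 1, 3, 4}. The reachable pairs whose M1-component is accepting are (r0, 0), (r0, 4), (r0, 1), (r0, 3); in each of them the M2-component is accepting too, so the product for L(M1) \ L(M2) (M1-component accepting, M2-component rejecting) has no reachable accepting pair and the difference is empty.
Hence every string in L(M1) is also in L(M2).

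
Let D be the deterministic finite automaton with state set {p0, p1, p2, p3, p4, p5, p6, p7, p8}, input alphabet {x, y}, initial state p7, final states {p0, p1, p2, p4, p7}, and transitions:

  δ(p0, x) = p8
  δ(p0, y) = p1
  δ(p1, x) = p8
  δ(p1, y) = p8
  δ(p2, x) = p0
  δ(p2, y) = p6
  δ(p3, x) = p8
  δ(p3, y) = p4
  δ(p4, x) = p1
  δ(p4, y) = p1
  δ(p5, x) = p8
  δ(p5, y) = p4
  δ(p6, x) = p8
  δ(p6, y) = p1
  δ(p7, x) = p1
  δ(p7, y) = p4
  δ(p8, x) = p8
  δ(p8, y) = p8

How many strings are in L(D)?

The useful subgraph on states {p1, p4, p7} is acyclic, so L(D) is finite; the longest accepting path visits 3 useful states, giving maximum string length 2.
Counting accepting paths from p7 by length: 1 of length 0, 2 of length 1, 2 of length 2. Total 5.

5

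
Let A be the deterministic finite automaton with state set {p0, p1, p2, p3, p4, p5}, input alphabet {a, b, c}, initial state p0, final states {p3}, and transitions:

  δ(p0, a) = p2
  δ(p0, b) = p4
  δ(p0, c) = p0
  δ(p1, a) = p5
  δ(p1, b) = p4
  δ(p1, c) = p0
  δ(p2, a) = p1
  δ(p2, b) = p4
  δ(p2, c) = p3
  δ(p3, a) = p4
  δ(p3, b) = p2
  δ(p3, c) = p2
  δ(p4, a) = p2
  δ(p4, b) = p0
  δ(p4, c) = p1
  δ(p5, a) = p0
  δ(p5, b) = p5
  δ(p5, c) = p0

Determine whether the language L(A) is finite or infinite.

infinite

State p0 is reachable from the start and can reach an accepting state, and it lies on the cycle p0 → p0.
Traversing that cycle any number of times yields accepted strings of unbounded length, so the language is infinite.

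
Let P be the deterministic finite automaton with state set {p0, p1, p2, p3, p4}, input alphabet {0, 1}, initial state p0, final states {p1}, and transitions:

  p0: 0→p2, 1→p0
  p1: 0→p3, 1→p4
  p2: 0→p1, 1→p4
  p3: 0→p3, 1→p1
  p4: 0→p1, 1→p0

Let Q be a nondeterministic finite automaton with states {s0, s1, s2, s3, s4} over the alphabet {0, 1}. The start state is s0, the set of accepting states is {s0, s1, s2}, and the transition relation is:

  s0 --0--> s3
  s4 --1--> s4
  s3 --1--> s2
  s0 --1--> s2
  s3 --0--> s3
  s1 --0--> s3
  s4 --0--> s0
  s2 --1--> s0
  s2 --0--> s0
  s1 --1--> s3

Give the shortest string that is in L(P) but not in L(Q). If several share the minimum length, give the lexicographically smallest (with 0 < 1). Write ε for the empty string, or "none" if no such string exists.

00

The string 00 is accepted by P but not by Q.
No shorter string lies in the difference, and 00 is the lexicographically first length-2 string in L(P) \ L(Q).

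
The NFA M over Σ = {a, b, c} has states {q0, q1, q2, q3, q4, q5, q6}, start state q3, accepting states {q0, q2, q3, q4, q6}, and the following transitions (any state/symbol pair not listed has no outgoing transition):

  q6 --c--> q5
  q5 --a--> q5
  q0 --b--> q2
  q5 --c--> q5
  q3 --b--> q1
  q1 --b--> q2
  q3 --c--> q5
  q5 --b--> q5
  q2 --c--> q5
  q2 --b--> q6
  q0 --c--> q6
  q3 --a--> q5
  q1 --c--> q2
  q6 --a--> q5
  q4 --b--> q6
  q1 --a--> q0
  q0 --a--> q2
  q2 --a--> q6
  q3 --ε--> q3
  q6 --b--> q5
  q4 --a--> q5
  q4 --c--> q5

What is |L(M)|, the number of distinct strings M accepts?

15

The useful subgraph on states {q0, q1, q2, q3, q6} is acyclic, so L(M) is finite; the longest accepting path visits 5 useful states, giving maximum string length 4.
Counting accepting paths from q3 by length: 1 of length 0, 3 of length 2, 7 of length 3, 4 of length 4. Total 15.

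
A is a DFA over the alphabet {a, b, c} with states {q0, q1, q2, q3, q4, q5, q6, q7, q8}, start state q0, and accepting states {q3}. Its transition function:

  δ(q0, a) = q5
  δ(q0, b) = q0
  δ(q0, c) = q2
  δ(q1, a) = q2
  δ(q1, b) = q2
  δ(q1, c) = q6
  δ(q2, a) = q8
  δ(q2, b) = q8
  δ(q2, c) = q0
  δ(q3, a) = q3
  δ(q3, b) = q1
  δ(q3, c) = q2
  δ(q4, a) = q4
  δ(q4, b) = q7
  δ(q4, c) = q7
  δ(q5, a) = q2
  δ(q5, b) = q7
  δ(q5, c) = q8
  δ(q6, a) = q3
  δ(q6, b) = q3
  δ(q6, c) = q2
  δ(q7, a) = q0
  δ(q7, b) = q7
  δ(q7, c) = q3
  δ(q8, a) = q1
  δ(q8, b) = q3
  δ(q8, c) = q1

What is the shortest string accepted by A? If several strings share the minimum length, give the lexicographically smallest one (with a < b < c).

A breadth-first search from q0 reaches an accepting state first via the path q0 → q5 → q7 → q3 on input abc.
No string of length < 3 is accepted (BFS exhausts all shorter strings without reaching an accepting state), and abc is the lexicographically least accepting string of length 3.

abc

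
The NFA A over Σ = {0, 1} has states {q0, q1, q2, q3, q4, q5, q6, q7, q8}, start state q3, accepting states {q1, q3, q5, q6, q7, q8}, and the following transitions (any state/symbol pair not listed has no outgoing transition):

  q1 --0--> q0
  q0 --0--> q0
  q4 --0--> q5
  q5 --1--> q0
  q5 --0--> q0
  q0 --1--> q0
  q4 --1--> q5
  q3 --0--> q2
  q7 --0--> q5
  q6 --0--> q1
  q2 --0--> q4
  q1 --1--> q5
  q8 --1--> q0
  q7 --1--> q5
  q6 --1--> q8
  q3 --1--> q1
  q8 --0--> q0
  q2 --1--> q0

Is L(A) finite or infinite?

finite

The useful states (reachable from q3 and able to reach an accepting state) are {q1, q2, q3, q4, q5}.
Restricted to these states the transition graph has no cycle, so every accepting path has bounded length and L is finite.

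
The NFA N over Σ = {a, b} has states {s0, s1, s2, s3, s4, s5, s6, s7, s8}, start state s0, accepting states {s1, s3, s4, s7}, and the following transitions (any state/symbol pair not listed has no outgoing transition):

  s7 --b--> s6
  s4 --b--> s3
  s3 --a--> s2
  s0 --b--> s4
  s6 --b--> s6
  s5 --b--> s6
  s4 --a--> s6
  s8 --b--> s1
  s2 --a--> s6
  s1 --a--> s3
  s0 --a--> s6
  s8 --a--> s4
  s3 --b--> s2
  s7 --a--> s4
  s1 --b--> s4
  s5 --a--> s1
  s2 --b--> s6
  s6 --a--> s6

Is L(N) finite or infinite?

finite

The useful states (reachable from s0 and able to reach an accepting state) are {s0, s3, s4}.
Restricted to these states the transition graph has no cycle, so every accepting path has bounded length and L is finite.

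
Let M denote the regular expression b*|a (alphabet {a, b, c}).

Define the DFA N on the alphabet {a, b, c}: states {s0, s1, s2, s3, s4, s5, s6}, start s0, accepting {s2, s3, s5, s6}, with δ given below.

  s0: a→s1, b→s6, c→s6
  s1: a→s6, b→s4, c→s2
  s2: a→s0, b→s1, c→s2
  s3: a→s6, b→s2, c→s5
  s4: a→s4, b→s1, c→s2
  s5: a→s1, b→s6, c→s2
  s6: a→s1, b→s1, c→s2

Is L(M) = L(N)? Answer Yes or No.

The empty string ε is accepted by M but rejected by N.
So L(M) ≠ L(N).

No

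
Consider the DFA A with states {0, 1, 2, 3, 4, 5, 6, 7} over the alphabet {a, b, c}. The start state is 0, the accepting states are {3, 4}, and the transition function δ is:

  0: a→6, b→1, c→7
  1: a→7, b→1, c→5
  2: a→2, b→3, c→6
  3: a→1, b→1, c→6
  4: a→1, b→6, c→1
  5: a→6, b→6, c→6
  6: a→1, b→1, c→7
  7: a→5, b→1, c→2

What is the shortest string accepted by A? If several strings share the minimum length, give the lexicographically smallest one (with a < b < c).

A breadth-first search from 0 reaches an accepting state first via the path 0 → 7 → 2 → 3 on input ccb.
No string of length < 3 is accepted (BFS exhausts all shorter strings without reaching an accepting state), and ccb is the lexicographically least accepting string of length 3.

ccb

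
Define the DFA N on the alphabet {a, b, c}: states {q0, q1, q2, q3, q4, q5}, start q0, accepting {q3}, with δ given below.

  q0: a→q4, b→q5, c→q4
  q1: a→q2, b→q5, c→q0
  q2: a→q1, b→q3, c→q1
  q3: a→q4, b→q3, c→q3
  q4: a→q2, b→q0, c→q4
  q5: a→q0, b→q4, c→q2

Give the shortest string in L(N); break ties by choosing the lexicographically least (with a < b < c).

aab

A breadth-first search from q0 reaches an accepting state first via the path q0 → q4 → q2 → q3 on input aab.
No string of length < 3 is accepted (BFS exhausts all shorter strings without reaching an accepting state), and aab is the lexicographically least accepting string of length 3.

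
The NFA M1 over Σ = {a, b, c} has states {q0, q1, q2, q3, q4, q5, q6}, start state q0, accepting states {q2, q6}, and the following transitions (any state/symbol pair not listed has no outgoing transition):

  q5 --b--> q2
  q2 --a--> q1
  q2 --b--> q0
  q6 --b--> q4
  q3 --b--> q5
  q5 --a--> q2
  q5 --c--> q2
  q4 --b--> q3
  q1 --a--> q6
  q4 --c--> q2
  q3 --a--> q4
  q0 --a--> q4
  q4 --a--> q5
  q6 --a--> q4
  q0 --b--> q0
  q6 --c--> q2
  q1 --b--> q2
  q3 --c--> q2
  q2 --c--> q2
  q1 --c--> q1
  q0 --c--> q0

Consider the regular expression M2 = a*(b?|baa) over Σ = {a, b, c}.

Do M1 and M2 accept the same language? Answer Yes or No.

No

The string ac is accepted by M1 but rejected by M2.
So L(M1) ≠ L(M2).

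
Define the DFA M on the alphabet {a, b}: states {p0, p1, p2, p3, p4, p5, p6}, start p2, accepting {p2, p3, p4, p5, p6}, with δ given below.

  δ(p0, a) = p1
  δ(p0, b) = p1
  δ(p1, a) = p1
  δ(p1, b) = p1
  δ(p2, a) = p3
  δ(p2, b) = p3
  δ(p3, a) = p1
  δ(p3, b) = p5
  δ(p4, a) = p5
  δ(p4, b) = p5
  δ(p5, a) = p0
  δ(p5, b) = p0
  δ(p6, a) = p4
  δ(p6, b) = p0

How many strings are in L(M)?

The useful subgraph on states {p2, p3, p5} is acyclic, so L(M) is finite; the longest accepting path visits 3 useful states, giving maximum string length 2.
Counting accepting paths from p2 by length: 1 of length 0, 2 of length 1, 2 of length 2. Total 5.

5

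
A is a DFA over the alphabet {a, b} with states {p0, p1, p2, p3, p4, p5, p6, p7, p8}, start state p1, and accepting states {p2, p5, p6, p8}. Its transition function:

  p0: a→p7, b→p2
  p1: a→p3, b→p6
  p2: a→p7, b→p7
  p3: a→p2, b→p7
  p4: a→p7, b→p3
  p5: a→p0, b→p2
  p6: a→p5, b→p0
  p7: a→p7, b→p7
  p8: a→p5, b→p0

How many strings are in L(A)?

The useful subgraph on states {p0, p1, p2, p3, p5, p6} is acyclic, so L(A) is finite; the longest accepting path visits 5 useful states, giving maximum string length 4.
Counting accepting paths from p1 by length: 1 of length 1, 2 of length 2, 2 of length 3, 1 of length 4. Total 6.

6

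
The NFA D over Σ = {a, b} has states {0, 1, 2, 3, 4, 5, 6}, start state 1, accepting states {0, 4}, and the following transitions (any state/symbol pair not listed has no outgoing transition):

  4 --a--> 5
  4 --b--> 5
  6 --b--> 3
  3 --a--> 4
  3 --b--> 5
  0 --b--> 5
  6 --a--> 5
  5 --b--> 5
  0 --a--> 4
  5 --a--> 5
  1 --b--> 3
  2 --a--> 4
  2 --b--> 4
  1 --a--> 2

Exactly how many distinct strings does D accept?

The useful subgraph on states {1, 2, 3, 4} is acyclic, so L(D) is finite; the longest accepting path visits 3 useful states, giving maximum string length 2.
Counting accepting paths from 1 by length: 3 of length 2. Total 3.

3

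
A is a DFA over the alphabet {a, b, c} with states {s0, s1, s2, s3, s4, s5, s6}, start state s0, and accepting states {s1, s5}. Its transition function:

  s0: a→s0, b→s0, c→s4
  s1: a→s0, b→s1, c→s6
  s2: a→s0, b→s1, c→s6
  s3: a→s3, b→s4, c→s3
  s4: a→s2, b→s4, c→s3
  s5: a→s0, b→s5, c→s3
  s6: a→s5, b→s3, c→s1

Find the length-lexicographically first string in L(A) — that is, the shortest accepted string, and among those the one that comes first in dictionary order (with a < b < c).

cab

A breadth-first search from s0 reaches an accepting state first via the path s0 → s4 → s2 → s1 on input cab.
No string of length < 3 is accepted (BFS exhausts all shorter strings without reaching an accepting state), and cab is the lexicographically least accepting string of length 3.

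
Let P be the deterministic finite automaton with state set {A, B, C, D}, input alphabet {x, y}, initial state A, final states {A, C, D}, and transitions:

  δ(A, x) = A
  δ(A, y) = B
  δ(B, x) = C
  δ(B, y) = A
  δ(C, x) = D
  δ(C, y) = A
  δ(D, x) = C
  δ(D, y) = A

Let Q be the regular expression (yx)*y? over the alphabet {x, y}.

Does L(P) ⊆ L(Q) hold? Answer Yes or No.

No

The string x is in L(P) but not in L(Q).
So L(P) ⊄ L(Q).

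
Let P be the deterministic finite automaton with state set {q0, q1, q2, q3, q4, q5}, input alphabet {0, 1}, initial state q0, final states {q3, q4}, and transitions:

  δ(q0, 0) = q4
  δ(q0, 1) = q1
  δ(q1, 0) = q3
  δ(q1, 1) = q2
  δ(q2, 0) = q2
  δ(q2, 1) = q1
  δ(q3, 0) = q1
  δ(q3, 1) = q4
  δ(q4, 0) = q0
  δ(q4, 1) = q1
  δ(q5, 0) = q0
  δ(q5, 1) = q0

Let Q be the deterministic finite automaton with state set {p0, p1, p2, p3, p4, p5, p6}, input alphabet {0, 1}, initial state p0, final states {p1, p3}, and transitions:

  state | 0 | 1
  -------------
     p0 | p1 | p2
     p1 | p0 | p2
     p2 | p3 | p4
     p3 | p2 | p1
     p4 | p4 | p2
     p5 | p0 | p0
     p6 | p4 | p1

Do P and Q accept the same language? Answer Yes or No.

Exploring the product automaton P × Q from the start pair (q0, p0), following both machines on each input symbol, reaches 5 state pairs: (q0, p0), (q4, p1), (q1, p2), (q3, p3), (q2, p4).
P accepts in {q3, q4} and Q accepts in {p1, p3}. In every reachable pair the two components are either both accepting — (q4, p1), (q3, p3) — or both non-accepting, so no string is accepted by exactly one of the machines: L(P) \ L(Q) and L(Q) \ L(P) are both empty.
Hence every string is accepted by P iff it is accepted by Q, and the two languages coincide.

Yes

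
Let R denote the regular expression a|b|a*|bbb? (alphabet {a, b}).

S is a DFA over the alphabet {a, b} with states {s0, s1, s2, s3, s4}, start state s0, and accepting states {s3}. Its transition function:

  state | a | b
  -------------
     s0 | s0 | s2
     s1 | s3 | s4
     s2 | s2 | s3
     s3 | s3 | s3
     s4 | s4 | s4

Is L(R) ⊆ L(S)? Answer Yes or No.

No

The empty string ε is in L(R) but not in L(S).
So L(R) ⊄ L(S).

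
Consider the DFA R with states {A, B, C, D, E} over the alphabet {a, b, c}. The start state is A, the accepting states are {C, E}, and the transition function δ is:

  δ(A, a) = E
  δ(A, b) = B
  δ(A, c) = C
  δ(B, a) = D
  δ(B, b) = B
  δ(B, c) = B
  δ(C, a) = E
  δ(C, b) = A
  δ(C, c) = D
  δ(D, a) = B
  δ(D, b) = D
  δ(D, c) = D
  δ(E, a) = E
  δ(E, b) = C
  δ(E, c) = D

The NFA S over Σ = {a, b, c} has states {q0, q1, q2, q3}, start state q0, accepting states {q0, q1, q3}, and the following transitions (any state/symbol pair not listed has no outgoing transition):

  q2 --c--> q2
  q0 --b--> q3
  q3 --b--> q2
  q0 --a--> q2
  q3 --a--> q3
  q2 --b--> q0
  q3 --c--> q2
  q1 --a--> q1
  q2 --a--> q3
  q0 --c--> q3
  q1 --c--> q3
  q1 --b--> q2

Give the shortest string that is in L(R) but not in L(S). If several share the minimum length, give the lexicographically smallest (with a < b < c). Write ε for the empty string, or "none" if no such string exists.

The string a is accepted by R but not by S.
No shorter string lies in the difference, and a is the lexicographically first length-1 string in L(R) \ L(S).

a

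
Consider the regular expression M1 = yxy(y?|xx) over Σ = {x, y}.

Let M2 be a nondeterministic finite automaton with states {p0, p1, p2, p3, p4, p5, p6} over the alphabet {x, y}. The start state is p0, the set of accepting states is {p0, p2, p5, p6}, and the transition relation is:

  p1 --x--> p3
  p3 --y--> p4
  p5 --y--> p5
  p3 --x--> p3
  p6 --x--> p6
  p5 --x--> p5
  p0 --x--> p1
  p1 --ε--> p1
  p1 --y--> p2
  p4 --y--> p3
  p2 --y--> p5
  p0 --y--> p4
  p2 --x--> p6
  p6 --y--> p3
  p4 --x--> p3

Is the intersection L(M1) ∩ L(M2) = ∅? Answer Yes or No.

Converting the expression M1 to a DFA (subset construction, then merging equivalent states) gives the minimal DFA with states {r0, r1, r2, r3, r4, r5, r6}, start state r0, accepting states {r4, r6} and transitions r0: x→r1, y→r2; r1: x→r1, y→r1; r2: x→r3, y→r1; r3: x→r1, y→r4; r4: x→r5, y→r6; r5: x→r6, y→r1; r6: x→r1, y→r1.
Exploring the product automaton M1 × M2 from the start pair (r0, p0), following both machines on each input symbol, reaches 12 state pairs: (r0, p0), (r1, p1), (r2, p4), (r1, p3), (r1, p2), (r3, p3), (r1, p4), (r1, p6), (r1, p5), (r4, p4), (r5, p3), (r6, p3).
M1 accepts in {r4, r6} and M2 accepts in {p0, p2, p5, p6}; no reachable pair has both components accepting, so no string drives both machines to acceptance simultaneously and L(M1) ∩ L(M2) = ∅.
So no string is accepted by both, and the intersection is empty.

Yes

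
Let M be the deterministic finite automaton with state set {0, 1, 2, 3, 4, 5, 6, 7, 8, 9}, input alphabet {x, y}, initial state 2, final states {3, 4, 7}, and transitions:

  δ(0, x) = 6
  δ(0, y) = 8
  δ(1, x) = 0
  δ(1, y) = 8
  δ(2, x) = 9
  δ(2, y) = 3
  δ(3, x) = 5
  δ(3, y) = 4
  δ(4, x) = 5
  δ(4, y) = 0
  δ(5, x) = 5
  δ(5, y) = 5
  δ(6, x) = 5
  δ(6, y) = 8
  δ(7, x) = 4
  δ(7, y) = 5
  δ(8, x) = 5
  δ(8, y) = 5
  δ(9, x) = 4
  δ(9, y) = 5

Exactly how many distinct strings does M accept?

3

The useful subgraph on states {2, 3, 4, 9} is acyclic, so L(M) is finite; the longest accepting path visits 3 useful states, giving maximum string length 2.
Counting accepting paths from 2 by length: 1 of length 1, 2 of length 2. Total 3.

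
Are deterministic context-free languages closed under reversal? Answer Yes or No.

L = {c bⁿaⁿ : n≥0} ∪ {d b²ⁿaⁿ : n≥0} is a DCFL: the first symbol tells a deterministic PDA whether to pop one or two b's per a. Its reversal Lᴿ = {aⁿbⁿ c : n≥0} ∪ {aⁿb²ⁿ d : n≥0} is not. DCFLs are closed under right quotient by regular languages, and Lᴿ/{c, d} = {aⁿbⁿ : n≥0} ∪ {aⁿb²ⁿ : n≥0} — the standard context-free language accepted by no deterministic PDA (intuitively the machine would have to commit to a b-to-a ratio before the distinguishing marker arrives; formally, a DPDA for it would have a single run on aⁿb²ⁿ, accepting after the prefix aⁿbⁿ and accepting again after n more b's; an ordinary PDA that simulates it on a's and b's and, at any moment when it is accepting, may switch to reading only a fresh letter e while feeding each e to the simulation as a b, would accept aⁱbʲeᵏ (k≥1) exactly when both aⁱbʲ and aⁱbʲ⁺ᵏ are in the language, i.e. its language intersected with the regular set a*b*e⁺ would be exactly {aⁿbⁿeⁿ : n≥1} — impossible, since context-free languages are closed under intersection with regular sets and {aⁿbⁿeⁿ} is not context-free). So Lᴿ cannot be a DCFL.

No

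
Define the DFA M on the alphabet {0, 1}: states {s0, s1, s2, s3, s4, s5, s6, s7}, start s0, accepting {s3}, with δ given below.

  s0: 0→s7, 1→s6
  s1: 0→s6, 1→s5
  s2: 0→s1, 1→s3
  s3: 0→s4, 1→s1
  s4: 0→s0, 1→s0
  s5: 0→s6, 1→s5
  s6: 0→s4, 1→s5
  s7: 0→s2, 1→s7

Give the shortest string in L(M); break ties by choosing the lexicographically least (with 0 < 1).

001

A breadth-first search from s0 reaches an accepting state first via the path s0 → s7 → s2 → s3 on input 001.
No string of length < 3 is accepted (BFS exhausts all shorter strings without reaching an accepting state), and 001 is the lexicographically least accepting string of length 3.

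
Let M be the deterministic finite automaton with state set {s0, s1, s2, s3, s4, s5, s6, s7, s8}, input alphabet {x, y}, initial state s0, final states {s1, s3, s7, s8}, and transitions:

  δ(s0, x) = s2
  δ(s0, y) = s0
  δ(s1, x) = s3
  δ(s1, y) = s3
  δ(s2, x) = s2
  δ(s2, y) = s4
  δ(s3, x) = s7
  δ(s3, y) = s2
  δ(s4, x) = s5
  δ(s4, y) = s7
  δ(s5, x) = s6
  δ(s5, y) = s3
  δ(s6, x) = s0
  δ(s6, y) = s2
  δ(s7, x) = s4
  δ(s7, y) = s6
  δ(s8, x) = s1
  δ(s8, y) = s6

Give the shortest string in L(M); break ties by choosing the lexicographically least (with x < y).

xyy

A breadth-first search from s0 reaches an accepting state first via the path s0 → s2 → s4 → s7 on input xyy.
No string of length < 3 is accepted (BFS exhausts all shorter strings without reaching an accepting state), and xyy is the lexicographically least accepting string of length 3.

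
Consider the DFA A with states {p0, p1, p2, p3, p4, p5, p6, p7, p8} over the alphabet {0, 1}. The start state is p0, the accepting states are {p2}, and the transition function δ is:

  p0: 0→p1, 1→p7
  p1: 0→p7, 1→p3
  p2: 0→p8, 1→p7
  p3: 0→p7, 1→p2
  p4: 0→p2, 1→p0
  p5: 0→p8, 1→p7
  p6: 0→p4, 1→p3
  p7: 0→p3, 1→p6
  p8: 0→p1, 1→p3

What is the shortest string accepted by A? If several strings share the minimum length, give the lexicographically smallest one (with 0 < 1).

A breadth-first search from p0 reaches an accepting state first via the path p0 → p1 → p3 → p2 on input 011.
No string of length < 3 is accepted (BFS exhausts all shorter strings without reaching an accepting state), and 011 is the lexicographically least accepting string of length 3.

011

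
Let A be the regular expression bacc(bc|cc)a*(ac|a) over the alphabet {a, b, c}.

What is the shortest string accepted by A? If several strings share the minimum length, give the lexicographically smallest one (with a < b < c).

baccbca

By inspection of the expression, no string of length less than 7 matches, and baccbca is the lexicographically first match of length 7.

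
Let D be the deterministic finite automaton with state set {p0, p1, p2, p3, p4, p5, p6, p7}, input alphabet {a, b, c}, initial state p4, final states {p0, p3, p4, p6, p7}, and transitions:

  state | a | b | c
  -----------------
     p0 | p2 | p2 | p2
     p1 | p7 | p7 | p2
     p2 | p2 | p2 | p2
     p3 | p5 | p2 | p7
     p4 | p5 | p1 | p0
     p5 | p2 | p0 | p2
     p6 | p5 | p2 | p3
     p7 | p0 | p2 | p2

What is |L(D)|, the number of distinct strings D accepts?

The useful subgraph on states {p0, p1, p4, p5, p7} is acyclic, so L(D) is finite; the longest accepting path visits 4 useful states, giving maximum string length 3.
Counting accepting paths from p4 by length: 1 of length 0, 1 of length 1, 3 of length 2, 2 of length 3. Total 7.

7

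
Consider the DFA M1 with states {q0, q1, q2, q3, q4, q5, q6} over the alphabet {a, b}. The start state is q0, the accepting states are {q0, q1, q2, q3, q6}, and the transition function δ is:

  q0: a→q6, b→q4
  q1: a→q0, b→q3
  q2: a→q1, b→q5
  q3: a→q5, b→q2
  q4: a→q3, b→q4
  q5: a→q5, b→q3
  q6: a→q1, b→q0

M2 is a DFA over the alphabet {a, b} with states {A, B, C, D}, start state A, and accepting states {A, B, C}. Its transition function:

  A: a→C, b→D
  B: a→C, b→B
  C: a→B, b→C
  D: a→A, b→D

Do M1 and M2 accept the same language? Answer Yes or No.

No

The string bab is accepted by M1 but rejected by M2.
So L(M1) ≠ L(M2).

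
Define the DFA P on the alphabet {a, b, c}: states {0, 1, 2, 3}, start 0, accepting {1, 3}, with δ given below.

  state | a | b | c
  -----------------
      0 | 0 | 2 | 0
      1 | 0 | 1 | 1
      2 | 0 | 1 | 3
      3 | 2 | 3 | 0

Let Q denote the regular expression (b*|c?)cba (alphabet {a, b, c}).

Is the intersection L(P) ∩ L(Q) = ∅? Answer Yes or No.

Yes

Converting the expression Q to a DFA (subset construction, then merging equivalent states) gives the minimal DFA with states {q0, q1, q2, q3, q4, q5, q6}, start state q0, accepting states {q6} and transitions q0: a→q1, b→q2, c→q3; q1: a→q1, b→q1, c→q1; q2: a→q1, b→q2, c→q4; q3: a→q1, b→q5, c→q4; q4: a→q1, b→q5, c→q1; q5: a→q6, b→q1, c→q1; q6: a→q1, b→q1, c→q1.
Exploring the product automaton P × Q from the start pair (0, q0), following both machines on each input symbol, reaches 16 state pairs: (0, q0), (0, q1), (2, q2), (0, q3), (2, q1), (1, q2), (3, q4), (2, q5), (0, q4), (1, q1), (3, q1), (1, q4), (3, q5), (0, q6), (1, q5), (2, q6).
P accepts in {1, 3} and Q accepts in {q6}; no reachable pair has both components accepting, so no string drives both machines to acceptance simultaneously and L(P) ∩ L(Q) = ∅.
So no string is accepted by both, and the intersection is empty.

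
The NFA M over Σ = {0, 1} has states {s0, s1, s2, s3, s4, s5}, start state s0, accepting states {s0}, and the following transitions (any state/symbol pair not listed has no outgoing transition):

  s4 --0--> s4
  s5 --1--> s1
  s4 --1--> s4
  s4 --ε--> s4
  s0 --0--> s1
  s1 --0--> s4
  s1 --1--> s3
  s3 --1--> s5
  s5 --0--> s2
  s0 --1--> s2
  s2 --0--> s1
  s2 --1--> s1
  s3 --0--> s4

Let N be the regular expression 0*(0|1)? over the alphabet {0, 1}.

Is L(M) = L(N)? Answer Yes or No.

No

The string 0 is accepted by N but rejected by M.
So L(M) ≠ L(N).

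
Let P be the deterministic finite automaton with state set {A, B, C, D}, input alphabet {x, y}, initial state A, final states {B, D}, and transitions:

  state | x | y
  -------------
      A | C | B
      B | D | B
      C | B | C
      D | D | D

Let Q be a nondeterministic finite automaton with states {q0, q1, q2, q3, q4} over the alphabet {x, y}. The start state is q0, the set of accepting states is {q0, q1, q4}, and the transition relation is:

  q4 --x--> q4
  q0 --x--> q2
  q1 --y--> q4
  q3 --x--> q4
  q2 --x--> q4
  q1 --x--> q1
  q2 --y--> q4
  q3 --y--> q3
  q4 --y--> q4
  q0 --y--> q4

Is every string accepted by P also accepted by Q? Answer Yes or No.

Yes

Exploring the product automaton P × Q from the start pair (A, q0), following both machines on each input symbol, reaches 5 state pairs: (A, q0), (C, q2), (B, q4), (C, q4), (D, q4).
P accepts in {B, D} and Q accepts in {q0, q1, q4}. The reachable pairs whose P-component is accepting are (B, q4), (D, q4); in each of them the Q-component is accepting too, so the product for L(P) \ L(Q) (P-component accepting, Q-component rejecting) has no reachable accepting pair and the difference is empty.
Hence every string in L(P) is also in L(Q).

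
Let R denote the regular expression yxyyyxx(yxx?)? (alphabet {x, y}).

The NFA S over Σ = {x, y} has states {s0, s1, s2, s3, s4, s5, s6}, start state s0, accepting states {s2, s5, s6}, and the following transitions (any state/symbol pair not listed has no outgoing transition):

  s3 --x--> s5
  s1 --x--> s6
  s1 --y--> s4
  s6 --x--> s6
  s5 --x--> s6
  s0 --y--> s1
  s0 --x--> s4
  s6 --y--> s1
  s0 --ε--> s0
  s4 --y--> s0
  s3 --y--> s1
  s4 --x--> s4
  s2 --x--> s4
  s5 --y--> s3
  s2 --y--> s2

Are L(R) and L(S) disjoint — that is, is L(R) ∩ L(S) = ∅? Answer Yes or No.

Yes

Converting the expression R to a DFA (subset construction, then merging equivalent states) gives the minimal DFA with states {r0, r1, r2, r3, r4, r5, r6, r7, r8, r9, r10, r11}, start state r0, accepting states {r8, r10, r11} and transitions r0: x→r1, y→r2; r1: x→r1, y→r1; r2: x→r3, y→r1; r3: x→r1, y→r4; r4: x→r1, y→r5; r5: x→r1, y→r6; r6: x→r7, y→r1; r7: x→r8, y→r1; r8: x→r1, y→r9; r9: x→r10, y→r1; r10: x→r11, y→r1; r11: x→r1, y→r1.
Exploring the product automaton R × S from the start pair (r0, s0), following both machines on each input symbol, reaches 15 state pairs: (r0, s0), (r1, s4), (r2, s1), (r1, s0), (r3, s6), (r1, s1), (r1, s6), (r4, s1), (r5, s4), (r6, s0), (r7, s4), (r8, s4), (r9, s0), (r10, s4), (r11, s4).
R accepts in {r8, r10, r11} and S accepts in {s2, s5, s6}; no reachable pair has both components accepting, so no string drives both machines to acceptance simultaneously and L(R) ∩ L(S) = ∅.
So no string is accepted by both, and the intersection is empty.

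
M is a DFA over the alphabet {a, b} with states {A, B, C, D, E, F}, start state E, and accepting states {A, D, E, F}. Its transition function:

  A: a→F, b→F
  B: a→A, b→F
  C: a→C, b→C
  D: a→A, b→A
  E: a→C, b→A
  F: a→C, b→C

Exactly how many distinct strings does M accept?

The useful subgraph on states {A, E, F} is acyclic, so L(M) is finite; the longest accepting path visits 3 useful states, giving maximum string length 2.
Counting accepting paths from E by length: 1 of length 0, 1 of length 1, 2 of length 2. Total 4.

4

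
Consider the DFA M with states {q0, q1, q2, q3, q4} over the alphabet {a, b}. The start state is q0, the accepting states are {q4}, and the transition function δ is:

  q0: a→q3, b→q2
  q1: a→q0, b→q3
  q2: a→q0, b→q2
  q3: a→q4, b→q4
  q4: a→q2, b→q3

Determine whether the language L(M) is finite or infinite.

State q0 is reachable from the start and can reach an accepting state, and it lies on the cycle q0 → q2 → q0.
Traversing that cycle any number of times yields accepted strings of unbounded length, so the language is infinite.

infinite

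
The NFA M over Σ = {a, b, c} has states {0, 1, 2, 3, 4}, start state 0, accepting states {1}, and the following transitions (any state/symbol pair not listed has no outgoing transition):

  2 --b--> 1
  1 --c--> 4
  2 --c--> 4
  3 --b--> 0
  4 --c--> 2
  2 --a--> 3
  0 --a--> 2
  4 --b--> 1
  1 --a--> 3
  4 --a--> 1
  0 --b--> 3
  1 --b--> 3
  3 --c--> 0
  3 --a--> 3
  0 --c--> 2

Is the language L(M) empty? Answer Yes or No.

The string ab is accepted: the run 0 → 2 → 1 ends in the accepting state 1.
Since at least one string is accepted, L(M) is not empty.

No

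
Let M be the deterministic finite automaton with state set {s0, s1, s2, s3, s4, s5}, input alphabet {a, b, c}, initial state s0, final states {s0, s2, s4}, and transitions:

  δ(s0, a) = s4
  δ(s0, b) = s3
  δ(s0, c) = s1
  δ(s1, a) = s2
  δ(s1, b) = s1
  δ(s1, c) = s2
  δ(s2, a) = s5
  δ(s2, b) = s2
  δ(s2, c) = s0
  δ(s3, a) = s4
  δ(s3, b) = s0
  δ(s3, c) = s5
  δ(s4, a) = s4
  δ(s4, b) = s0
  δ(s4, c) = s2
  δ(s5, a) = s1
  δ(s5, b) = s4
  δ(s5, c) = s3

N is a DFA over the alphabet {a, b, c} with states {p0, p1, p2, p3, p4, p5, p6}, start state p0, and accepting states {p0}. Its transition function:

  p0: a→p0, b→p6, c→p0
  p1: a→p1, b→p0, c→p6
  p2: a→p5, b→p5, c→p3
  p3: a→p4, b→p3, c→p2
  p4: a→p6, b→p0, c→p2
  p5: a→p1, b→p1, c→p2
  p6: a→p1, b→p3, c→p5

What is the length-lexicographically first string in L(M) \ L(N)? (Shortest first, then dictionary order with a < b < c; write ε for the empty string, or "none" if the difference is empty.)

ab

The string ab is accepted by M but not by N.
No shorter string lies in the difference, and ab is the lexicographically first length-2 string in L(M) \ L(N).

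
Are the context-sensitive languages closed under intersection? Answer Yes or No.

Yes

An LBA keeps a copy of the input on a second track, runs the LBA for L₁, and if that accepts restores the input and runs the LBA for L₂; linear space suffices, so L₁ ∩ L₂ is context-sensitive.
So the context-sensitive languages are closed under intersection.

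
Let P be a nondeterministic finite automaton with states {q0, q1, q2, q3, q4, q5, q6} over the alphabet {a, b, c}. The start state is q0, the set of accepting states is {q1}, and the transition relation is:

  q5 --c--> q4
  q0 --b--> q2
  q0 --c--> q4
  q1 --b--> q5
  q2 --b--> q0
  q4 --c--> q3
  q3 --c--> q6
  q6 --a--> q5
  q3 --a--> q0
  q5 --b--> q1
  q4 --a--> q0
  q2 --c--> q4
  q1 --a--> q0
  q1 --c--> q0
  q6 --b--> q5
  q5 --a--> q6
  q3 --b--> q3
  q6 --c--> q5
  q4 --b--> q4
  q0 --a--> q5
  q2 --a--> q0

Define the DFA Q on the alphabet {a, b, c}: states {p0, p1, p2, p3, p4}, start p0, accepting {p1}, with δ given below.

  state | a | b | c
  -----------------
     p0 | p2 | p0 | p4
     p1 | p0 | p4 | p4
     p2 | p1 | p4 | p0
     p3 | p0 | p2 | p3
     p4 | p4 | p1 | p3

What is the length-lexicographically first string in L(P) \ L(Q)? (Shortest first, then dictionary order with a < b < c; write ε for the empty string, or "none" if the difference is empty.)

The string ab is accepted by P but not by Q.
No shorter string lies in the difference, and ab is the lexicographically first length-2 string in L(P) \ L(Q).

ab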